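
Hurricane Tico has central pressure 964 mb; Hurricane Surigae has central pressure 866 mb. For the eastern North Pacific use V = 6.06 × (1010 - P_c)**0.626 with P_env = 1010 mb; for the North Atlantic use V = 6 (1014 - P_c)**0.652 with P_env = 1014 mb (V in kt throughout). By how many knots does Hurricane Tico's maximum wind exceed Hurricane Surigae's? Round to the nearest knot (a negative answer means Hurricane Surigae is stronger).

-89 kt

Hurricane Tico: ΔP = 46; V ≈ 6.06 × 46^0.626 ≈ 66.58 kt.
Hurricane Surigae: ΔP = 148; V ≈ 6 × 148^0.652 ≈ 156.01 kt.
Difference ≈ 66.58 − 156.01 = -89.43 → -89 kt.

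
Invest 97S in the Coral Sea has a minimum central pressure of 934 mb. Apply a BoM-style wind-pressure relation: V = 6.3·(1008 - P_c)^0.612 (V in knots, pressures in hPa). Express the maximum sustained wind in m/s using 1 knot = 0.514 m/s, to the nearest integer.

ΔP = 1008 − 934 = 74 mb.
V ≈ 6.3 × 74^0.612 = 6.3 × 13.931 ≈ 87.763 kt.
87.763 × 0.514 ≈ 45.11 m/s → 45 m/s.

45 m/s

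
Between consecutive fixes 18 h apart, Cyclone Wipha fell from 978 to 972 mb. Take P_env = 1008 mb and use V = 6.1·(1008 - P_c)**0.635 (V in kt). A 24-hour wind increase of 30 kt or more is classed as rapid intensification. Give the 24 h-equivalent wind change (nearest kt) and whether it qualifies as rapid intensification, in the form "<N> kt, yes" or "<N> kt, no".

V₁: ΔP = 30, V ≈ 6.1 × 30^0.635 ≈ 52.88 kt.
V₂: ΔP = 36, V ≈ 6.1 × 36^0.635 ≈ 59.37 kt.
ΔV over 18 h = 6.49 kt → 24 h equivalent = 6.49 × 24/18 ≈ 8.65 kt.
9 kt < 30 kt ⇒ not rapid intensification.

9 kt, no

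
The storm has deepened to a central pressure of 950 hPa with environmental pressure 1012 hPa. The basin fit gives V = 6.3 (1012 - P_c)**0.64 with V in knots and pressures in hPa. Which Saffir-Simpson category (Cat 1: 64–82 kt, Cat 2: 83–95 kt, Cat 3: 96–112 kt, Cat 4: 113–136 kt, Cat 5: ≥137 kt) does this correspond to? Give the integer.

ΔP = 1012 − 950 = 62 hPa.
V ≈ 6.3 × 62^0.64 = 6.3 × 14.03 ≈ 88 kt.
88 kt falls in the Category 2 band.

2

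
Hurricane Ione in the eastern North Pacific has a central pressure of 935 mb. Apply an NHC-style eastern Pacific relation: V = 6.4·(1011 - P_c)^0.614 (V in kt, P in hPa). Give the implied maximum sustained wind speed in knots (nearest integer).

91 kt

ΔP = 1011 − 935 = 76 mb.
76^0.614 ≈ 14.283.
V ≈ 6.4 × 14.283 ≈ 91.4 kt.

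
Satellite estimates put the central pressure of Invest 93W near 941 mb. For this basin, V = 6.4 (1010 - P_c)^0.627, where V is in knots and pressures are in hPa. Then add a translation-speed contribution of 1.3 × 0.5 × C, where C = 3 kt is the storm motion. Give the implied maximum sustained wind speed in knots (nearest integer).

ΔP = 1010 − 941 = 69 mb.
69^0.627 ≈ 14.222.
V ≈ 6.4 × 14.222 ≈ 91.0 kt.
Translation term: 1.3 × 0.5 × 3 = 1.95 kt.
Corrected V ≈ 92.95 kt → 93 kt.

93 kt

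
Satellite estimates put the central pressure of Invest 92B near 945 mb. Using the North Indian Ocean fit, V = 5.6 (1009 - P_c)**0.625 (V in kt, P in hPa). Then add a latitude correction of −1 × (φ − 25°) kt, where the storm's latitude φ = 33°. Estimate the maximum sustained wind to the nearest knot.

ΔP = 1009 − 945 = 64 mb.
64^0.625 ≈ 13.454.
V ≈ 5.6 × 13.454 ≈ 75.3 kt.
Latitude correction: −1 × (33 − 25) = -8 kt.
Corrected V ≈ 67.3 kt → 67 kt.

67 kt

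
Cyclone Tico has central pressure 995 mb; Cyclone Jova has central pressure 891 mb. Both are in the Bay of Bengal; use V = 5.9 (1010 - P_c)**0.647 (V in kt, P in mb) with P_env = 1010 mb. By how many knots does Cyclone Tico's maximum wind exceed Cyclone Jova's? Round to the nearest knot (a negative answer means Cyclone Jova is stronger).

Cyclone Tico: ΔP = 15; V ≈ 5.9 × 15^0.647 ≈ 34.02 kt.
Cyclone Jova: ΔP = 119; V ≈ 5.9 × 119^0.647 ≈ 129.94 kt.
Difference ≈ 34.02 − 129.94 = -95.92 → -96 kt.

-96 kt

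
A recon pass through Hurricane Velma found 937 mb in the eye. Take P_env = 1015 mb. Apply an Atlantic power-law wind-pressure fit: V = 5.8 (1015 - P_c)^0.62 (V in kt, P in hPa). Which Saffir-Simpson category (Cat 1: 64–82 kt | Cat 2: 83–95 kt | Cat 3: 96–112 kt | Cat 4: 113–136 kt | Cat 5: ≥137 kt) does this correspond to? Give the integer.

2

ΔP = 1015 − 937 = 78 mb.
V ≈ 5.8 × 78^0.62 = 5.8 × 14.90 ≈ 86 kt.
86 kt falls in the Category 2 band.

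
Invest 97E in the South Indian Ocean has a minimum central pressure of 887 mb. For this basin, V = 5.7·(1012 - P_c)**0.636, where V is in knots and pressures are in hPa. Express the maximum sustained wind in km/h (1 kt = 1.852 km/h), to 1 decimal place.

227.6 km/h

ΔP = 1012 − 887 = 125 mb.
V ≈ 5.7 × 125^0.636 = 5.7 × 21.559 ≈ 122.888 kt.
122.888 × 1.852 ≈ 227.59 km/h → 227.6 km/h.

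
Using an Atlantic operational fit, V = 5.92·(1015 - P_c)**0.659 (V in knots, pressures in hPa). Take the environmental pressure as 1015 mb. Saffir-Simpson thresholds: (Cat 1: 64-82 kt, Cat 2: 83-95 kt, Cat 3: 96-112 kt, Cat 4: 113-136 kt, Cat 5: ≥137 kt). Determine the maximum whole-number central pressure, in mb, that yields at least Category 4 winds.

927 mb

Category 4 begins at V = 113 kt.
Required ΔP = (113/5.92)^(1/0.659) = 19.088^1.517 ≈ 87.80 mb.
P_c ≤ 1015 − 87.80 = 927.20, so the highest integer P_c is 927 mb.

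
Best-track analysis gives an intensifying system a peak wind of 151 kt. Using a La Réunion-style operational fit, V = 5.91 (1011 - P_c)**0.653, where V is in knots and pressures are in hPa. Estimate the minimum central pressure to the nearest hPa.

ΔP = (V / 5.91)^(1/0.653) = (151/5.91)^1.531.
151/5.91 = 25.550; 25.550^1.531 ≈ 142.98 hPa.
P_c = 1011 − 142.98 = 868.02 ≈ 868 hPa.

868 hPa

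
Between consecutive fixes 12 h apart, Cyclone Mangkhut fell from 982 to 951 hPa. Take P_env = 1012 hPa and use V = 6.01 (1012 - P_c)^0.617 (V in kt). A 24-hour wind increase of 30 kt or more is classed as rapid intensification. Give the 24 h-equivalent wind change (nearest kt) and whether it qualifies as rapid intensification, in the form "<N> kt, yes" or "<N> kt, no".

V₁: ΔP = 30, V ≈ 6.01 × 30^0.617 ≈ 49.01 kt.
V₂: ΔP = 61, V ≈ 6.01 × 61^0.617 ≈ 75.93 kt.
ΔV over 12 h = 26.92 kt → 24 h equivalent = 26.92 × 24/12 ≈ 53.84 kt.
54 kt ≥ 30 kt ⇒ rapid intensification.

54 kt, yes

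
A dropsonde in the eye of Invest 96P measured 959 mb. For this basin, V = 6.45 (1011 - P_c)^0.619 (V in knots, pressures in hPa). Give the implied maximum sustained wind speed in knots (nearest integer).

ΔP = 1011 − 959 = 52 mb.
52^0.619 ≈ 11.540.
V ≈ 6.45 × 11.540 ≈ 74.4 kt.

74 kt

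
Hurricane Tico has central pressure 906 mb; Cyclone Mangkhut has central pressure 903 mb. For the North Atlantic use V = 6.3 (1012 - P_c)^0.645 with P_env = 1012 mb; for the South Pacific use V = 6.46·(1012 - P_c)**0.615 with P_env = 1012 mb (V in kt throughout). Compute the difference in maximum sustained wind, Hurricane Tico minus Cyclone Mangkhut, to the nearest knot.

12 kt

Hurricane Tico: ΔP = 106; V ≈ 6.3 × 106^0.645 ≈ 127.54 kt.
Cyclone Mangkhut: ΔP = 109; V ≈ 6.46 × 109^0.615 ≈ 115.68 kt.
Difference ≈ 127.54 − 115.68 = 11.86 → 12 kt.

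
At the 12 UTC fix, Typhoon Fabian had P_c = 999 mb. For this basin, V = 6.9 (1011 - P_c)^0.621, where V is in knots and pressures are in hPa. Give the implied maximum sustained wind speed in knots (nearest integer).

32 kt

ΔP = 1011 − 999 = 12 mb.
12^0.621 ≈ 4.679.
V ≈ 6.9 × 4.679 ≈ 32.3 kt.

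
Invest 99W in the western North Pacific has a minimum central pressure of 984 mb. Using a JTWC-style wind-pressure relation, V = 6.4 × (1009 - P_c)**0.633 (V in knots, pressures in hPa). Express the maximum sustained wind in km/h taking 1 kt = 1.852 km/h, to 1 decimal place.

ΔP = 1009 − 984 = 25 mb.
V ≈ 6.4 × 25^0.633 = 6.4 × 7.672 ≈ 49.099 kt.
49.099 × 1.852 ≈ 90.93 km/h → 90.9 km/h.

90.9 km/h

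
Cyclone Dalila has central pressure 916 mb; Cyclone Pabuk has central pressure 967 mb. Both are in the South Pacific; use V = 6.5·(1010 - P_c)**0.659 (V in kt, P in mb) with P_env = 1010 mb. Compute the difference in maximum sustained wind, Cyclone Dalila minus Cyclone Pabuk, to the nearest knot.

52 kt

Cyclone Dalila: ΔP = 94; V ≈ 6.5 × 94^0.659 ≈ 129.78 kt.
Cyclone Pabuk: ΔP = 43; V ≈ 6.5 × 43^0.659 ≈ 77.51 kt.
Difference ≈ 129.78 − 77.51 = 52.27 → 52 kt.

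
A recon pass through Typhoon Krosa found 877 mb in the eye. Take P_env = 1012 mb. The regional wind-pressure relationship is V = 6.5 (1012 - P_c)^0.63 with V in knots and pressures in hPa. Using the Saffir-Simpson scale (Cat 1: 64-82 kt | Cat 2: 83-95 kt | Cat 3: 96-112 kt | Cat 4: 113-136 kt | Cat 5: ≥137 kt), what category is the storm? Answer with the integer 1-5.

ΔP = 1012 − 877 = 135 mb.
V ≈ 6.5 × 135^0.63 = 6.5 × 21.98 ≈ 143 kt.
143 kt falls in the Category 5 band.

5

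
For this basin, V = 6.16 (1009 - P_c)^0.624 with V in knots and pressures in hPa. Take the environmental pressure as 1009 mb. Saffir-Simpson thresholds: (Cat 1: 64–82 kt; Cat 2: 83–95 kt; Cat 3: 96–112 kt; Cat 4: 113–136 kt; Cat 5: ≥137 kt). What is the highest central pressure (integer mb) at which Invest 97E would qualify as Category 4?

903 mb

Category 4 begins at V = 113 kt.
Required ΔP = (113/6.16)^(1/0.624) = 18.344^1.603 ≈ 105.89 mb.
P_c ≤ 1009 − 105.89 = 903.11, so the highest integer P_c is 903 mb.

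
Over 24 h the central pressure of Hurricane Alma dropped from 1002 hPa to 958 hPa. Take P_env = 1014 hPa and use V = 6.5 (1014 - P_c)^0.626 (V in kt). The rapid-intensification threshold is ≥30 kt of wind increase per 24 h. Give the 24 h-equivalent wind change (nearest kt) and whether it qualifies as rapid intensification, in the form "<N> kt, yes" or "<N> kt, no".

V₁: ΔP = 12, V ≈ 6.5 × 12^0.626 ≈ 30.80 kt.
V₂: ΔP = 56, V ≈ 6.5 × 56^0.626 ≈ 80.78 kt.
ΔV over 24 h = 49.98 kt → 24 h equivalent = 49.98 × 24/24 ≈ 49.98 kt.
50 kt ≥ 30 kt ⇒ rapid intensification.

50 kt, yes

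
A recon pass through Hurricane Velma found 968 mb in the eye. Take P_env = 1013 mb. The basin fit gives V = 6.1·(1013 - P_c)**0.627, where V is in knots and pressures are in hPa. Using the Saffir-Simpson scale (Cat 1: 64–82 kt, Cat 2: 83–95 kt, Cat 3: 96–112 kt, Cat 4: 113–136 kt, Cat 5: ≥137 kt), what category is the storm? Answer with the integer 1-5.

1

ΔP = 1013 − 968 = 45 mb.
V ≈ 6.1 × 45^0.627 = 6.1 × 10.88 ≈ 66 kt.
66 kt falls in the Category 1 band.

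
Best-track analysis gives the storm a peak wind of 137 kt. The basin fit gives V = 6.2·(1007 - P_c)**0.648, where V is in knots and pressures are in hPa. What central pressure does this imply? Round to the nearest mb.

ΔP = (V / 6.2)^(1/0.648) = (137/6.2)^1.543.
137/6.2 = 22.097; 22.097^1.543 ≈ 118.74 mb.
P_c = 1007 − 118.74 = 888.26 ≈ 888 mb.

888 mb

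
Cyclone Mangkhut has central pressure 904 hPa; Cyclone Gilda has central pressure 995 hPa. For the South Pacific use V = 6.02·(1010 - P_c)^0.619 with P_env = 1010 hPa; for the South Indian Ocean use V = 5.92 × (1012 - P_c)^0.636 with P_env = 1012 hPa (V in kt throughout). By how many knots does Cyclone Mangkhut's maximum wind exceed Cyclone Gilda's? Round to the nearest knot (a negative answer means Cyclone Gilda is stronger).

72 kt

Cyclone Mangkhut: ΔP = 106; V ≈ 6.02 × 106^0.619 ≈ 107.96 kt.
Cyclone Gilda: ΔP = 17; V ≈ 5.92 × 17^0.636 ≈ 35.88 kt.
Difference ≈ 107.96 − 35.88 = 72.08 → 72 kt.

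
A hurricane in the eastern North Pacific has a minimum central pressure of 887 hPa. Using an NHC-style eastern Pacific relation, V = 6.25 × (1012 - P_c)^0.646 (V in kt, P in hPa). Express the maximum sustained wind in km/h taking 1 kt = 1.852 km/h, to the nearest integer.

262 km/h

ΔP = 1012 − 887 = 125 hPa.
V ≈ 6.25 × 125^0.646 = 6.25 × 22.626 ≈ 141.411 kt.
141.411 × 1.852 ≈ 261.89 km/h → 262 km/h.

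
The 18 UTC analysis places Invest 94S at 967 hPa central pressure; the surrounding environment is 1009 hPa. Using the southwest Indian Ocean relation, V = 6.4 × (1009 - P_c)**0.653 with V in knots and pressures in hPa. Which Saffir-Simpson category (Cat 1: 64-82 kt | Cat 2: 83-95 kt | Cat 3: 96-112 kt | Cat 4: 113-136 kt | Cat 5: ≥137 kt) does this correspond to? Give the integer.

ΔP = 1009 − 967 = 42 hPa.
V ≈ 6.4 × 42^0.653 = 6.4 × 11.48 ≈ 73 kt.
73 kt falls in the Category 1 band.

1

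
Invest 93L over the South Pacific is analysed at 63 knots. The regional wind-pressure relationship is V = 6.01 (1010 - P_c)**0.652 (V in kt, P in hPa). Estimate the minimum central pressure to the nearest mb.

ΔP = (V / 6.01)^(1/0.652) = (63/6.01)^1.534.
63/6.01 = 10.483; 10.483^1.534 ≈ 36.74 mb.
P_c = 1010 − 36.74 = 973.26 ≈ 973 mb.

973 mb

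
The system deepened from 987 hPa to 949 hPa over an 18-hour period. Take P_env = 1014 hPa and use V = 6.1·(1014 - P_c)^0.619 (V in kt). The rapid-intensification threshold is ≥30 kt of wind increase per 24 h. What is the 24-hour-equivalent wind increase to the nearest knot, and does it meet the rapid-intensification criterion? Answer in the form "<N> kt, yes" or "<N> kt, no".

45 kt, yes

V₁: ΔP = 27, V ≈ 6.1 × 27^0.619 ≈ 46.92 kt.
V₂: ΔP = 65, V ≈ 6.1 × 65^0.619 ≈ 80.82 kt.
ΔV over 18 h = 33.90 kt → 24 h equivalent = 33.90 × 24/18 ≈ 45.20 kt.
45 kt ≥ 30 kt ⇒ rapid intensification.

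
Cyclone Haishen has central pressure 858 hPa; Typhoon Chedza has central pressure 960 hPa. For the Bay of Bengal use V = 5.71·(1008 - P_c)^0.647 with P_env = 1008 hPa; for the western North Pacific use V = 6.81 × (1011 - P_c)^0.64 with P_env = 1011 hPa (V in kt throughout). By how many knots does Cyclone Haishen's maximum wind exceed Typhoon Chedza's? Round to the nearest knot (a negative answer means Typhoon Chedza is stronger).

Cyclone Haishen: ΔP = 150; V ≈ 5.71 × 150^0.647 ≈ 146.07 kt.
Typhoon Chedza: ΔP = 51; V ≈ 6.81 × 51^0.64 ≈ 84.33 kt.
Difference ≈ 146.07 − 84.33 = 61.74 → 62 kt.

62 kt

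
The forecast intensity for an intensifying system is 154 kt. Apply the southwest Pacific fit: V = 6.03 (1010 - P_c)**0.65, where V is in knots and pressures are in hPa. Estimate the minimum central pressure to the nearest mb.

864 mb

ΔP = (V / 6.03)^(1/0.65) = (154/6.03)^1.538.
154/6.03 = 25.539; 25.539^1.538 ≈ 146.19 mb.
P_c = 1010 − 146.19 = 863.81 ≈ 864 mb.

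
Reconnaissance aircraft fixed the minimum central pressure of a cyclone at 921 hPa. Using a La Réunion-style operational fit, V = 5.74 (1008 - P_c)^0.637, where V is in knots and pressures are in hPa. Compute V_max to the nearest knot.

99 kt

ΔP = 1008 − 921 = 87 hPa.
87^0.637 ≈ 17.198.
V ≈ 5.74 × 17.198 ≈ 98.7 kt.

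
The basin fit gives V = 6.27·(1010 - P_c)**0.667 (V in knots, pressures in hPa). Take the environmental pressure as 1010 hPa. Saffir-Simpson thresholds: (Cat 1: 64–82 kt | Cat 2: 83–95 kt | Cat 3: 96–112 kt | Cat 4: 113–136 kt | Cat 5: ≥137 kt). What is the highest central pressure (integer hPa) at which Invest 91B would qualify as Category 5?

908 hPa

Category 5 begins at V = 137 kt.
Required ΔP = (137/6.27)^(1/0.667) = 21.850^1.499 ≈ 101.90 hPa.
P_c ≤ 1010 − 101.90 = 908.10, so the highest integer P_c is 908 hPa.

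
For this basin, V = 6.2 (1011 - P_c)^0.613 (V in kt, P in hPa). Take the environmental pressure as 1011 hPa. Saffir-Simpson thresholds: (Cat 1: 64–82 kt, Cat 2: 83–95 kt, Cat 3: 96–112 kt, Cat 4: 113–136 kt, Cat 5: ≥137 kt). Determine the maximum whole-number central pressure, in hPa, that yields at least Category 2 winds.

Category 2 begins at V = 83 kt.
Required ΔP = (83/6.2)^(1/0.613) = 13.387^1.631 ≈ 68.86 hPa.
P_c ≤ 1011 − 68.86 = 942.14, so the highest integer P_c is 942 hPa.

942 hPa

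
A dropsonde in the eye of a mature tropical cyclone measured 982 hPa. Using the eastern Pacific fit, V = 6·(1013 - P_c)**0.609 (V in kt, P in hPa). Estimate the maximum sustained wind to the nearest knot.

49 kt

ΔP = 1013 − 982 = 31 hPa.
31^0.609 ≈ 8.095.
V ≈ 6 × 8.095 ≈ 48.6 kt.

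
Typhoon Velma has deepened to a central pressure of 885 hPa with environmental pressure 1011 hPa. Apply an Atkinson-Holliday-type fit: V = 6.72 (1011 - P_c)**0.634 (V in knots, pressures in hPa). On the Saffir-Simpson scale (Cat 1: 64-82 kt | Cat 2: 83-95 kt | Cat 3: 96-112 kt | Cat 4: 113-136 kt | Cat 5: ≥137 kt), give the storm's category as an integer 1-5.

5

ΔP = 1011 − 885 = 126 hPa.
V ≈ 6.72 × 126^0.634 = 6.72 × 21.46 ≈ 144 kt.
144 kt falls in the Category 5 band.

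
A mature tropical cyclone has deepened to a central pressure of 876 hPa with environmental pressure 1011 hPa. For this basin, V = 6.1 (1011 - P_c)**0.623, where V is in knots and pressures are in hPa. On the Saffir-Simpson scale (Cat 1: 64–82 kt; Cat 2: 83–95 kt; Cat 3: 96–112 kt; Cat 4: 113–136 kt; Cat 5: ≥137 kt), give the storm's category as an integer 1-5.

ΔP = 1011 − 876 = 135 hPa.
V ≈ 6.1 × 135^0.623 = 6.1 × 21.24 ≈ 130 kt.
130 kt falls in the Category 4 band.

4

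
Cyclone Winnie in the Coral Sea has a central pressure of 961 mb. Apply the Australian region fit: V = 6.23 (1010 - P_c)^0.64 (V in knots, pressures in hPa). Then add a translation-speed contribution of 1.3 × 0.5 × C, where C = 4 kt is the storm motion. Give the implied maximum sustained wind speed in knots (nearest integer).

78 kt

ΔP = 1010 − 961 = 49 mb.
49^0.64 ≈ 12.071.
V ≈ 6.23 × 12.071 ≈ 75.2 kt.
Translation term: 1.3 × 0.5 × 4 = 2.6 kt.
Corrected V ≈ 77.8 kt → 78 kt.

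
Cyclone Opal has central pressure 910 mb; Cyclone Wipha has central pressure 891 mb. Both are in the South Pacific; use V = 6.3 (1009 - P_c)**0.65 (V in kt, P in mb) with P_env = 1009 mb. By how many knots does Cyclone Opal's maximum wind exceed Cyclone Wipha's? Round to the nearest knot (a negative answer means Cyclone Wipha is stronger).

-15 kt

Cyclone Opal: ΔP = 99; V ≈ 6.3 × 99^0.65 ≈ 124.88 kt.
Cyclone Wipha: ΔP = 118; V ≈ 6.3 × 118^0.65 ≈ 139.98 kt.
Difference ≈ 124.88 − 139.98 = -15.10 → -15 kt.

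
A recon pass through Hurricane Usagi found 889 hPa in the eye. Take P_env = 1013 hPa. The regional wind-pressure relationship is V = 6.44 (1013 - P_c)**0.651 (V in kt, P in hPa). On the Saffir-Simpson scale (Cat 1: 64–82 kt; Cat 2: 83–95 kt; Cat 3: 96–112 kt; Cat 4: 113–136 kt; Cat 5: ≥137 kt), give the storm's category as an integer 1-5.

ΔP = 1013 − 889 = 124 hPa.
V ≈ 6.44 × 124^0.651 = 6.44 × 23.06 ≈ 148 kt.
148 kt falls in the Category 5 band.

5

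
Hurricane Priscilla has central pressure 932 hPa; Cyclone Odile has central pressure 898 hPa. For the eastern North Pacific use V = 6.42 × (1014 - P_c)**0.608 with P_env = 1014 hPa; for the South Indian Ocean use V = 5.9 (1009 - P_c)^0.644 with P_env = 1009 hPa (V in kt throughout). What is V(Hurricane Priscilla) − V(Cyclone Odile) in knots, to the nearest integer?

-29 kt

Hurricane Priscilla: ΔP = 82; V ≈ 6.42 × 82^0.608 ≈ 93.57 kt.
Cyclone Odile: ΔP = 111; V ≈ 5.9 × 111^0.644 ≈ 122.47 kt.
Difference ≈ 93.57 − 122.47 = -28.90 → -29 kt.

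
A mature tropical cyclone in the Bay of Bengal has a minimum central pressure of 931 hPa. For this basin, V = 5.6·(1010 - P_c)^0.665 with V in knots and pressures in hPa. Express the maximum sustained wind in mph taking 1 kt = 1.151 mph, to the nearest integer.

118 mph

ΔP = 1010 − 931 = 79 hPa.
V ≈ 5.6 × 79^0.665 = 5.6 × 18.278 ≈ 102.355 kt.
102.355 × 1.151 ≈ 117.81 mph → 118 mph.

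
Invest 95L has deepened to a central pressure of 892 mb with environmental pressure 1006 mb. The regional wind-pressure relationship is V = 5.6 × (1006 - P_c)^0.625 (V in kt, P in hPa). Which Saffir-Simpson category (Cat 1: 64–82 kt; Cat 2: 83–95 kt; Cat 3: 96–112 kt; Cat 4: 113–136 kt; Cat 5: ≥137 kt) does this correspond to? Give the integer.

ΔP = 1006 − 892 = 114 mb.
V ≈ 5.6 × 114^0.625 = 5.6 × 19.30 ≈ 108 kt.
108 kt falls in the Category 3 band.

3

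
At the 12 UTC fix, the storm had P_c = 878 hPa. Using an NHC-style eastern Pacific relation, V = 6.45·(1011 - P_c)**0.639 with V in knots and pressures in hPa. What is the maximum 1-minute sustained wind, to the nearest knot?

147 kt

ΔP = 1011 − 878 = 133 hPa.
133^0.639 ≈ 22.758.
V ≈ 6.45 × 22.758 ≈ 146.8 kt.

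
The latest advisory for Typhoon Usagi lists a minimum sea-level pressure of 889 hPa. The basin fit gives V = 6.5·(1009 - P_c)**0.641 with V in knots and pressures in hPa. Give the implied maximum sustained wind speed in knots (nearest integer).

140 kt

ΔP = 1009 − 889 = 120 hPa.
120^0.641 ≈ 21.516.
V ≈ 6.5 × 21.516 ≈ 139.9 kt.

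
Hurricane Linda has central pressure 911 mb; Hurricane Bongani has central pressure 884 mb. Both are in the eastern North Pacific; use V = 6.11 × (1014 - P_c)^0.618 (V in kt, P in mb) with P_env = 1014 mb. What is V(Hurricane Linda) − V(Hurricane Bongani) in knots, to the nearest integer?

Hurricane Linda: ΔP = 103; V ≈ 6.11 × 103^0.618 ≈ 107.15 kt.
Hurricane Bongani: ΔP = 130; V ≈ 6.11 × 130^0.618 ≈ 123.73 kt.
Difference ≈ 107.15 − 123.73 = -16.58 → -17 kt.

-17 kt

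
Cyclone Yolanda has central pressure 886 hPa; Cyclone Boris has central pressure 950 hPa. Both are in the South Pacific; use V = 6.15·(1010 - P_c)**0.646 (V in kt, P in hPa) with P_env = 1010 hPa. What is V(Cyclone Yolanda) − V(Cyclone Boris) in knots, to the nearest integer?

Cyclone Yolanda: ΔP = 124; V ≈ 6.15 × 124^0.646 ≈ 138.43 kt.
Cyclone Boris: ΔP = 60; V ≈ 6.15 × 60^0.646 ≈ 86.61 kt.
Difference ≈ 138.43 − 86.61 = 51.82 → 52 kt.

52 kt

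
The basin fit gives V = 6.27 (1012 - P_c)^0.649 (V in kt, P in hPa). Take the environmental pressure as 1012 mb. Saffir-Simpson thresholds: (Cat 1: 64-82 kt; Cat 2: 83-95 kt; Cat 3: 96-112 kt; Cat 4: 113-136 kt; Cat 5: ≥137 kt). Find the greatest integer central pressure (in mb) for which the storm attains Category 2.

Category 2 begins at V = 83 kt.
Required ΔP = (83/6.27)^(1/0.649) = 13.238^1.541 ≈ 53.52 mb.
P_c ≤ 1012 − 53.52 = 958.48, so the highest integer P_c is 958 mb.

958 mb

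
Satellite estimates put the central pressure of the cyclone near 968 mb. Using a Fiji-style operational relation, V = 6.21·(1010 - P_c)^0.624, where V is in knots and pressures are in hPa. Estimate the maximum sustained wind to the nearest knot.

64 kt

ΔP = 1010 − 968 = 42 mb.
42^0.624 ≈ 10.302.
V ≈ 6.21 × 10.302 ≈ 64.0 kt.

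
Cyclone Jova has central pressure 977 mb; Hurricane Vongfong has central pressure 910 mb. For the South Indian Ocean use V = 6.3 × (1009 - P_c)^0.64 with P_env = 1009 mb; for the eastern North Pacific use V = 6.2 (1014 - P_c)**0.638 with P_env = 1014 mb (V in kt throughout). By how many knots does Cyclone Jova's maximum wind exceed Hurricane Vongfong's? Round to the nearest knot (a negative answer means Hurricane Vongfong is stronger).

-62 kt

Cyclone Jova: ΔP = 32; V ≈ 6.3 × 32^0.64 ≈ 57.89 kt.
Hurricane Vongfong: ΔP = 104; V ≈ 6.2 × 104^0.638 ≈ 120.02 kt.
Difference ≈ 57.89 − 120.02 = -62.13 → -62 kt.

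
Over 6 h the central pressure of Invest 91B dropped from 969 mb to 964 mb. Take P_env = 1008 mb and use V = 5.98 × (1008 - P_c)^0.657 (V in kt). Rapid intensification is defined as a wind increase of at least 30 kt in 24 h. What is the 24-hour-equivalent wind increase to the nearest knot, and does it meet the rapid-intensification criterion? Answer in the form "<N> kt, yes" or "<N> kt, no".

22 kt, no

V₁: ΔP = 39, V ≈ 5.98 × 39^0.657 ≈ 66.38 kt.
V₂: ΔP = 44, V ≈ 5.98 × 44^0.657 ≈ 71.85 kt.
ΔV over 6 h = 5.47 kt → 24 h equivalent = 5.47 × 24/6 ≈ 21.88 kt.
22 kt < 30 kt ⇒ not rapid intensification.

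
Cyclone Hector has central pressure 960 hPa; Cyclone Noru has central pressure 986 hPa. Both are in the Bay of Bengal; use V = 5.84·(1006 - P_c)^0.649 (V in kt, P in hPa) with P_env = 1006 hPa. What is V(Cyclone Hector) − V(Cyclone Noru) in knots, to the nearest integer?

29 kt

Cyclone Hector: ΔP = 46; V ≈ 5.84 × 46^0.649 ≈ 70.07 kt.
Cyclone Noru: ΔP = 20; V ≈ 5.84 × 20^0.649 ≈ 40.81 kt.
Difference ≈ 70.07 − 40.81 = 29.26 → 29 kt.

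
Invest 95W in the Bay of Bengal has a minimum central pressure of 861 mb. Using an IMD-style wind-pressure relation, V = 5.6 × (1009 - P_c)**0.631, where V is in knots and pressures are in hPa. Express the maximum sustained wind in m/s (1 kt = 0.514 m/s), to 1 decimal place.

67.4 m/s

ΔP = 1009 − 861 = 148 mb.
V ≈ 5.6 × 148^0.631 = 5.6 × 23.412 ≈ 131.106 kt.
131.106 × 0.514 ≈ 67.39 m/s → 67.4 m/s.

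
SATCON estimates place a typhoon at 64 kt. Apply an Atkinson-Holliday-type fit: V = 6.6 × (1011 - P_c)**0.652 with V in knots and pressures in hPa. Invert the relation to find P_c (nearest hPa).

ΔP = (V / 6.6)^(1/0.652) = (64/6.6)^1.534.
64/6.6 = 9.697; 9.697^1.534 ≈ 32.60 hPa.
P_c = 1011 − 32.60 = 978.40 ≈ 978 hPa.

978 hPa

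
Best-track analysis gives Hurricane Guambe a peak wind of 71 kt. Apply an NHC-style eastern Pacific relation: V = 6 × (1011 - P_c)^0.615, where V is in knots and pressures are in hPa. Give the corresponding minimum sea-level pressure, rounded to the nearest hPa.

ΔP = (V / 6)^(1/0.615) = (71/6)^1.626.
71/6 = 11.833; 11.833^1.626 ≈ 55.58 hPa.
P_c = 1011 − 55.58 = 955.42 ≈ 955 hPa.

955 hPa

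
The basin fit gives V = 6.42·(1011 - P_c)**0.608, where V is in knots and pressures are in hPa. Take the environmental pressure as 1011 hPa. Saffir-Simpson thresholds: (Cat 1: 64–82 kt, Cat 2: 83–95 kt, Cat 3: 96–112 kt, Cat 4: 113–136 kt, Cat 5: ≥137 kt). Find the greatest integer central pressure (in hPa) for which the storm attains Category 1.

Category 1 begins at V = 64 kt.
Required ΔP = (64/6.42)^(1/0.608) = 9.969^1.645 ≈ 43.90 hPa.
P_c ≤ 1011 − 43.90 = 967.10, so the highest integer P_c is 967 hPa.

967 hPa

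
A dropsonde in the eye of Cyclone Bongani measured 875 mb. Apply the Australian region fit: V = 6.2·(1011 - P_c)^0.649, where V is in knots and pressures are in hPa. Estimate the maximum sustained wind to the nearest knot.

150 kt

ΔP = 1011 − 875 = 136 mb.
136^0.649 ≈ 24.247.
V ≈ 6.2 × 24.247 ≈ 150.3 kt.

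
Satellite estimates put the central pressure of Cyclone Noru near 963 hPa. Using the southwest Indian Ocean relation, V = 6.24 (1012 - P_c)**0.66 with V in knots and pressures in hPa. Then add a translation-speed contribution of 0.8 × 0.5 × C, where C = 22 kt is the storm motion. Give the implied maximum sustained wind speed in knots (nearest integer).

90 kt

ΔP = 1012 − 963 = 49 hPa.
49^0.66 ≈ 13.048.
V ≈ 6.24 × 13.048 ≈ 81.4 kt.
Translation term: 0.8 × 0.5 × 22 = 8.8 kt.
Corrected V ≈ 90.2 kt → 90 kt.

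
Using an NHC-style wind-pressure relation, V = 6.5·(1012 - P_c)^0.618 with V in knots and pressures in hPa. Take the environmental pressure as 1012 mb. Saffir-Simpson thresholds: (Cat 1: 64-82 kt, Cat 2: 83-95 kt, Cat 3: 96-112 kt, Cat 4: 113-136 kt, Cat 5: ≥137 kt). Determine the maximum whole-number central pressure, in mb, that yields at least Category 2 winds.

950 mb

Category 2 begins at V = 83 kt.
Required ΔP = (83/6.5)^(1/0.618) = 12.769^1.618 ≈ 61.65 mb.
P_c ≤ 1012 − 61.65 = 950.35, so the highest integer P_c is 950 mb.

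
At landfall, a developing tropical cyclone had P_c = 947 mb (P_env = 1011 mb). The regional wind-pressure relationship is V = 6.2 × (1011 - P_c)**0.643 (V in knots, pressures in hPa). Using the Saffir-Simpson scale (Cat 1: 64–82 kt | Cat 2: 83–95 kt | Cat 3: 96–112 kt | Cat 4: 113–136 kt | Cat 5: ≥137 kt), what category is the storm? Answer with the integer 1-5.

2

ΔP = 1011 − 947 = 64 mb.
V ≈ 6.2 × 64^0.643 = 6.2 × 14.50 ≈ 90 kt.
90 kt falls in the Category 2 band.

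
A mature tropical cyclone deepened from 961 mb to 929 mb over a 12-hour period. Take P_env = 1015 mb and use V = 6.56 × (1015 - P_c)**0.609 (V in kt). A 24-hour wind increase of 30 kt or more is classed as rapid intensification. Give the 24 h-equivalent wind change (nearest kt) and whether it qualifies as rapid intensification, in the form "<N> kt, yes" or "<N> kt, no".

V₁: ΔP = 54, V ≈ 6.56 × 54^0.609 ≈ 74.46 kt.
V₂: ΔP = 86, V ≈ 6.56 × 86^0.609 ≈ 98.86 kt.
ΔV over 12 h = 24.40 kt → 24 h equivalent = 24.40 × 24/12 ≈ 48.80 kt.
49 kt ≥ 30 kt ⇒ rapid intensification.

49 kt, yes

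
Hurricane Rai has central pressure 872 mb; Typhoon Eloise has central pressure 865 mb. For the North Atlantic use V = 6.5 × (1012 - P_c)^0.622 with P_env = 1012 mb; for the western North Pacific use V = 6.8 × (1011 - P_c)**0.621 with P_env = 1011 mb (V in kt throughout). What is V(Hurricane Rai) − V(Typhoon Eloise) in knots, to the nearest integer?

-10 kt

Hurricane Rai: ΔP = 140; V ≈ 6.5 × 140^0.622 ≈ 140.54 kt.
Typhoon Eloise: ΔP = 146; V ≈ 6.8 × 146^0.621 ≈ 150.17 kt.
Difference ≈ 140.54 − 150.17 = -9.63 → -10 kt.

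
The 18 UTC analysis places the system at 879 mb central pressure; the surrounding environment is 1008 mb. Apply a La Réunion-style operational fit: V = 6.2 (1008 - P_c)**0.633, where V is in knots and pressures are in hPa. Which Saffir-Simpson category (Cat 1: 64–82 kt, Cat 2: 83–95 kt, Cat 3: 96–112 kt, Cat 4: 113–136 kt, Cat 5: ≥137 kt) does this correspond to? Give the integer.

4

ΔP = 1008 − 879 = 129 mb.
V ≈ 6.2 × 129^0.633 = 6.2 × 21.68 ≈ 134 kt.
134 kt falls in the Category 4 band.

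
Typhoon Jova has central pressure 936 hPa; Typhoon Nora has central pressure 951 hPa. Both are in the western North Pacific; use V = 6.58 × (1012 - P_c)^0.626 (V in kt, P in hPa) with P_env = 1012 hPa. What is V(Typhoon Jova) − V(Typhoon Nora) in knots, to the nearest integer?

13 kt

Typhoon Jova: ΔP = 76; V ≈ 6.58 × 76^0.626 ≈ 99.00 kt.
Typhoon Nora: ΔP = 61; V ≈ 6.58 × 61^0.626 ≈ 86.27 kt.
Difference ≈ 99.00 − 86.27 = 12.73 → 13 kt.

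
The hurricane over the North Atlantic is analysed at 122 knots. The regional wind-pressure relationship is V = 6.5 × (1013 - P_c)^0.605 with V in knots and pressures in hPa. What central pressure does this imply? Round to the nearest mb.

886 mb

ΔP = (V / 6.5)^(1/0.605) = (122/6.5)^1.653.
122/6.5 = 18.769; 18.769^1.653 ≈ 127.31 mb.
P_c = 1013 − 127.31 = 885.69 ≈ 886 mb.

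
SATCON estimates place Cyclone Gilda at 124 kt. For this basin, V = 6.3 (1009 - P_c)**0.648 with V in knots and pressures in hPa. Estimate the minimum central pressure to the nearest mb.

ΔP = (V / 6.3)^(1/0.648) = (124/6.3)^1.543.
124/6.3 = 19.683; 19.683^1.543 ≈ 99.32 mb.
P_c = 1009 − 99.32 = 909.68 ≈ 910 mb.

910 mb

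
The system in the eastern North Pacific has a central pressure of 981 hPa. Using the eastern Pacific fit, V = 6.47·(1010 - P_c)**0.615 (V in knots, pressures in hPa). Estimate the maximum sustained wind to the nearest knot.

ΔP = 1010 − 981 = 29 hPa.
29^0.615 ≈ 7.932.
V ≈ 6.47 × 7.932 ≈ 51.3 kt.

51 kt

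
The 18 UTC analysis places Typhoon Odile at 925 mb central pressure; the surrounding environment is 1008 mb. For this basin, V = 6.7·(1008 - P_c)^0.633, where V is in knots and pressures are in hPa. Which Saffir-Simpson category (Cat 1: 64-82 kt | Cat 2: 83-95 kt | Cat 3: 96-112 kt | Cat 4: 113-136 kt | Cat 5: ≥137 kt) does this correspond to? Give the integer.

3

ΔP = 1008 − 925 = 83 mb.
V ≈ 6.7 × 83^0.633 = 6.7 × 16.40 ≈ 110 kt.
110 kt falls in the Category 3 band.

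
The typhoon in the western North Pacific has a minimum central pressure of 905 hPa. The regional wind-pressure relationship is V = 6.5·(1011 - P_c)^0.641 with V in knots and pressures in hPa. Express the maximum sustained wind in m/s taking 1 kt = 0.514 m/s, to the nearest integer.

66 m/s

ΔP = 1011 − 905 = 106 hPa.
V ≈ 6.5 × 106^0.641 = 6.5 × 19.871 ≈ 129.162 kt.
129.162 × 0.514 ≈ 66.39 m/s → 66 m/s.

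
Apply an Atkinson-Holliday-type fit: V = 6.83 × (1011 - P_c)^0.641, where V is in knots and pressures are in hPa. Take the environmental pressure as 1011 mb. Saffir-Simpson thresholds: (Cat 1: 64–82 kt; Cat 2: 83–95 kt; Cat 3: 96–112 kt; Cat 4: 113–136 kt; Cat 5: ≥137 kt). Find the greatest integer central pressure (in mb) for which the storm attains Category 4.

931 mb

Category 4 begins at V = 113 kt.
Required ΔP = (113/6.83)^(1/0.641) = 16.545^1.560 ≈ 79.65 mb.
P_c ≤ 1011 − 79.65 = 931.35, so the highest integer P_c is 931 mb.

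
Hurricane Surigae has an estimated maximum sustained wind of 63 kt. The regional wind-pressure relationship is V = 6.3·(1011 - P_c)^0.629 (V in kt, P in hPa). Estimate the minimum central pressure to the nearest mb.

972 mb

ΔP = (V / 6.3)^(1/0.629) = (63/6.3)^1.590.
63/6.3 = 10.000; 10.000^1.590 ≈ 38.89 mb.
P_c = 1011 − 38.89 = 972.11 ≈ 972 mb.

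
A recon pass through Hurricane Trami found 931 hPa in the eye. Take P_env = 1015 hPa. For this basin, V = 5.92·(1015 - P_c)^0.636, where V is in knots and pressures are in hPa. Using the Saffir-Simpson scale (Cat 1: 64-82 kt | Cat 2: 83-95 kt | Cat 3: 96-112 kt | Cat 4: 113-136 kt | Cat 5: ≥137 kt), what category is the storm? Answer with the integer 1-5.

3

ΔP = 1015 − 931 = 84 hPa.
V ≈ 5.92 × 84^0.636 = 5.92 × 16.74 ≈ 99 kt.
99 kt falls in the Category 3 band.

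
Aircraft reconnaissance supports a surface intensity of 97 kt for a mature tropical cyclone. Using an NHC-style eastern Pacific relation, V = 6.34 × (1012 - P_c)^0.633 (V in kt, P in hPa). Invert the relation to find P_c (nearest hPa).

938 hPa

ΔP = (V / 6.34)^(1/0.633) = (97/6.34)^1.580.
97/6.34 = 15.300; 15.300^1.580 ≈ 74.39 hPa.
P_c = 1012 − 74.39 = 937.61 ≈ 938 hPa.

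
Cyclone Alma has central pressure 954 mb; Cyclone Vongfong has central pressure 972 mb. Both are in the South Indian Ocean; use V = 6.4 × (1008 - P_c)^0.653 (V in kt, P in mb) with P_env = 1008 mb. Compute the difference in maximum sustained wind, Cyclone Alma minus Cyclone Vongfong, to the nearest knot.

20 kt

Cyclone Alma: ΔP = 54; V ≈ 6.4 × 54^0.653 ≈ 86.58 kt.
Cyclone Vongfong: ΔP = 36; V ≈ 6.4 × 36^0.653 ≈ 66.44 kt.
Difference ≈ 86.58 − 66.44 = 20.14 → 20 kt.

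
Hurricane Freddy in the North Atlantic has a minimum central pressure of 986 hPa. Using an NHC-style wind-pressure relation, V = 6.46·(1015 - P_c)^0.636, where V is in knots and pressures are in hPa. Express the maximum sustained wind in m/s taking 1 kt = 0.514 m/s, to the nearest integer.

28 m/s

ΔP = 1015 − 986 = 29 hPa.
V ≈ 6.46 × 29^0.636 = 6.46 × 8.513 ≈ 54.994 kt.
54.994 × 0.514 ≈ 28.27 m/s → 28 m/s.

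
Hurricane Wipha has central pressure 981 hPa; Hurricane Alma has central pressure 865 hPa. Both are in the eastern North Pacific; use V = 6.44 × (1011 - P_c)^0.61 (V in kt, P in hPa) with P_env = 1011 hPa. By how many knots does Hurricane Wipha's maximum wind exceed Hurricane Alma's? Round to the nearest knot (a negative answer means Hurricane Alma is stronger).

-83 kt

Hurricane Wipha: ΔP = 30; V ≈ 6.44 × 30^0.61 ≈ 51.28 kt.
Hurricane Alma: ΔP = 146; V ≈ 6.44 × 146^0.61 ≈ 134.63 kt.
Difference ≈ 51.28 − 134.63 = -83.35 → -83 kt.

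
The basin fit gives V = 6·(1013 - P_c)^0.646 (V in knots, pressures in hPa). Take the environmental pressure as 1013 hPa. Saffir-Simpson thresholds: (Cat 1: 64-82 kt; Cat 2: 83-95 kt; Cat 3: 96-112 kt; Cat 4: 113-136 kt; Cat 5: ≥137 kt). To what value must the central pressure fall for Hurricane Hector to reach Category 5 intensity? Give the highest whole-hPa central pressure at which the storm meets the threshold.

Category 5 begins at V = 137 kt.
Required ΔP = (137/6)^(1/0.646) = 22.833^1.548 ≈ 126.78 hPa.
P_c ≤ 1013 − 126.78 = 886.22, so the highest integer P_c is 886 hPa.

886 hPa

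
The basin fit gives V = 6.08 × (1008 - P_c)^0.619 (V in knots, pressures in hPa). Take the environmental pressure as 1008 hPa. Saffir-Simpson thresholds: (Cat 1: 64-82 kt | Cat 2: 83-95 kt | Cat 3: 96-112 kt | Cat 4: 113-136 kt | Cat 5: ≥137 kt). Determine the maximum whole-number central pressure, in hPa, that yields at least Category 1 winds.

Category 1 begins at V = 64 kt.
Required ΔP = (64/6.08)^(1/0.619) = 10.526^1.616 ≈ 44.82 hPa.
P_c ≤ 1008 − 44.82 = 963.18, so the highest integer P_c is 963 hPa.

963 hPa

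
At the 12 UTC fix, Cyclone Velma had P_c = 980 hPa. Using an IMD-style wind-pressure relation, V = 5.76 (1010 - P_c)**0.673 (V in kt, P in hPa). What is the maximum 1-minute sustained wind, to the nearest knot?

57 kt

ΔP = 1010 − 980 = 30 hPa.
30^0.673 ≈ 9.865.
V ≈ 5.76 × 9.865 ≈ 56.8 kt.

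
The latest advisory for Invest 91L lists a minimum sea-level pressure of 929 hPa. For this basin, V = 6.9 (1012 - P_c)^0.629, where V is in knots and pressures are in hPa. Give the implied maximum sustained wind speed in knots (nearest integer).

ΔP = 1012 − 929 = 83 hPa.
83^0.629 ≈ 16.110.
V ≈ 6.9 × 16.110 ≈ 111.2 kt.

111 kt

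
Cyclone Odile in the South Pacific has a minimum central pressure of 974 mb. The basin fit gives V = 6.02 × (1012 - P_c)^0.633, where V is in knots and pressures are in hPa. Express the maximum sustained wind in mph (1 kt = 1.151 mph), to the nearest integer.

ΔP = 1012 − 974 = 38 mb.
V ≈ 6.02 × 38^0.633 = 6.02 × 10.000 ≈ 60.200 kt.
60.200 × 1.151 ≈ 69.29 mph → 69 mph.

69 mph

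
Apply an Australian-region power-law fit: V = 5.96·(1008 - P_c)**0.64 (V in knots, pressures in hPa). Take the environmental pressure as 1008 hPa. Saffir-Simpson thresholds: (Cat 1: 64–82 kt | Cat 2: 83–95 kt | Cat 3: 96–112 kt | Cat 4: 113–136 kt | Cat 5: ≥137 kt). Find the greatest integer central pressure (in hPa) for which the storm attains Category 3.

931 hPa

Category 3 begins at V = 96 kt.
Required ΔP = (96/5.96)^(1/0.64) = 16.107^1.562 ≈ 76.91 hPa.
P_c ≤ 1008 − 76.91 = 931.09, so the highest integer P_c is 931 hPa.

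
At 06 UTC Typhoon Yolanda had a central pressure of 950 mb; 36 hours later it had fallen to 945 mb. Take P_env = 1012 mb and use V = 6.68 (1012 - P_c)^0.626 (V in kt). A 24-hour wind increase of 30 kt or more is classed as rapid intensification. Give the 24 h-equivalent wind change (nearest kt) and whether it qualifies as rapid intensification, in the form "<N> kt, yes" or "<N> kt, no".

V₁: ΔP = 62, V ≈ 6.68 × 62^0.626 ≈ 88.47 kt.
V₂: ΔP = 67, V ≈ 6.68 × 67^0.626 ≈ 92.88 kt.
ΔV over 36 h = 4.41 kt → 24 h equivalent = 4.41 × 24/36 ≈ 2.94 kt.
3 kt < 30 kt ⇒ not rapid intensification.

3 kt, no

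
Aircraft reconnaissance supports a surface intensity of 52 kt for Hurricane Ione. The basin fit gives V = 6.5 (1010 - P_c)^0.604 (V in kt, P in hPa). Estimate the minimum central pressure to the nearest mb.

ΔP = (V / 6.5)^(1/0.604) = (52/6.5)^1.656.
52/6.5 = 8.000; 8.000^1.656 ≈ 31.27 mb.
P_c = 1010 − 31.27 = 978.73 ≈ 979 mb.

979 mb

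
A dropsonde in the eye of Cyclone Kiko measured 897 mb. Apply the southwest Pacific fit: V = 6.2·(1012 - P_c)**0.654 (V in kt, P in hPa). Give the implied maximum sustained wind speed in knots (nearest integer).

ΔP = 1012 − 897 = 115 mb.
115^0.654 ≈ 22.269.
V ≈ 6.2 × 22.269 ≈ 138.1 kt.

138 kt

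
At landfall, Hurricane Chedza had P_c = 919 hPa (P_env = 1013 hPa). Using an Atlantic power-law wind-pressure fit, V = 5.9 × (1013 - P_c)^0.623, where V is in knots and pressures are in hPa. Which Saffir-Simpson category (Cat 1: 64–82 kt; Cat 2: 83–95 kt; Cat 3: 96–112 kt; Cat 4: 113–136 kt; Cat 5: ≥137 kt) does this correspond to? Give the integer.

3

ΔP = 1013 − 919 = 94 hPa.
V ≈ 5.9 × 94^0.623 = 5.9 × 16.95 ≈ 100 kt.
100 kt falls in the Category 3 band.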